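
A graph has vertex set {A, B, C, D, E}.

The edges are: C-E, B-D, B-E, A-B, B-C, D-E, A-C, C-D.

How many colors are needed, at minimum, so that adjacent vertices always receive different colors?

B, C, D, E are mutually adjacent (a clique of size 4), so at least 4 colors are needed.
4 colors suffice: A=3, B=1, C=2, D=4, E=3. No two adjacent vertices share a color.

4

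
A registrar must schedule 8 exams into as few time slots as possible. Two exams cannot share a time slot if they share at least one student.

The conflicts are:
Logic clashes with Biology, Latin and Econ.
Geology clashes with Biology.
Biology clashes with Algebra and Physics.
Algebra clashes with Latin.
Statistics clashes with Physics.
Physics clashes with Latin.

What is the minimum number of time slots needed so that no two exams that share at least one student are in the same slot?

2

Physics and Latin conflict, so at least 2 time slots are needed.
2 time slots suffice: time slot 1 → {Biology, Statistics, Latin, Econ}; time slot 2 → {Logic, Geology, Algebra, Physics}. Every pair that conflicts lands in different time slots.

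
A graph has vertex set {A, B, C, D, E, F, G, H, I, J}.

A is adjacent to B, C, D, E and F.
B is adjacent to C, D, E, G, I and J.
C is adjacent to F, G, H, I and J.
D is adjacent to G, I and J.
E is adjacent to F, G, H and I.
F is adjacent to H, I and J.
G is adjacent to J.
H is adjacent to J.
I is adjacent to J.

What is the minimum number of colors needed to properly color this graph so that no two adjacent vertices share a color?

B, C, I, J form a clique, so at least 4 colors are needed.
A valid assignment using 4 colors: A=green, B=red, C=blue, D=blue, E=blue, F=red, G=yellow, H=yellow, I=yellow, J=green. Every edge joins two different colors.

4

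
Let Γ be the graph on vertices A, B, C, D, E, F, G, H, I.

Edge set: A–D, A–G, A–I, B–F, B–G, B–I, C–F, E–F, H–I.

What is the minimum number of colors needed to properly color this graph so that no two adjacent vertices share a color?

2

B and F are adjacent, so at least 2 colors are needed.
2 colors suffice: color red → {D, F, G, I}; color blue → {A, B, C, E, H}. Every edge joins two different colors.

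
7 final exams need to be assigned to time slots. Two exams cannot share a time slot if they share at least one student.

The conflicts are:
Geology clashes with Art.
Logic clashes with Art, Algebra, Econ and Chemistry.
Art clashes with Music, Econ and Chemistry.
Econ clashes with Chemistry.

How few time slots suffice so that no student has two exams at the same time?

4

Logic, Art, Econ, Chemistry are mutually in conflict, so at least 4 time slots are needed.
4 time slots suffice: time slot 1 → {Art, Algebra}; time slot 2 → {Geology, Logic, Music}; time slot 3 → {Chemistry}; time slot 4 → {Econ}. Every pair that conflicts lands in different time slots.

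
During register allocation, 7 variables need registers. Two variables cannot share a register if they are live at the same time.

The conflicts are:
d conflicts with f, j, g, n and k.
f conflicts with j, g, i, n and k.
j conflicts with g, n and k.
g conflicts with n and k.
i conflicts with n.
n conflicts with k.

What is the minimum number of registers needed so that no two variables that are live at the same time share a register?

6

d, f, j, g, n, k are mutually in conflict, so at least 6 registers are needed.
A valid assignment using 6 registers: d=4, f=1, j=5, g=3, i=3, n=2, k=6. No two conflicting variables share a register.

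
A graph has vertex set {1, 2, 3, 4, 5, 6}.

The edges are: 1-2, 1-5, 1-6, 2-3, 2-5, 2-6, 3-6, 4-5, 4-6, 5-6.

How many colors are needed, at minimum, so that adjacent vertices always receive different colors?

4

1, 2, 5, 6 are mutually adjacent (a clique of size 4), so at least 4 colors are needed.
A valid assignment using 4 colors: 1=d, 2=c, 3=b, 4=c, 5=b, 6=a. Every edge joins two different colors.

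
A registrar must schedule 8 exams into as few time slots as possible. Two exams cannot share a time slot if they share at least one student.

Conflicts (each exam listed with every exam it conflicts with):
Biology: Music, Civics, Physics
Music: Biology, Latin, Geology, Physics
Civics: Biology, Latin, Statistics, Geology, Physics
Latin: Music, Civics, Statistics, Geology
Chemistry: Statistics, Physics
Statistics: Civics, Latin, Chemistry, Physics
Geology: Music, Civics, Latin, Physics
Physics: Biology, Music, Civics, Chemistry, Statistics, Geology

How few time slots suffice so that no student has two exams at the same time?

3

Civics, Latin, Statistics pairwise conflict, so at least 3 time slots are needed.
Using 3 time slots: Biology=3, Music=2, Civics=2, Latin=1, Chemistry=2, Statistics=3, Geology=3, Physics=1. Each listed conflict is separated.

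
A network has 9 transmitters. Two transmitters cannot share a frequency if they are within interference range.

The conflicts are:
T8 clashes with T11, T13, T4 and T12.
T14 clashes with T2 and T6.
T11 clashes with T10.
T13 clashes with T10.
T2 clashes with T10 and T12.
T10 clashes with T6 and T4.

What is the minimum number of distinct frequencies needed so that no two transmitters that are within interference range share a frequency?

The cycle T8-T13-T10-T2-T12-T8 has odd length 5, so it cannot be 2-colored; at least 3 frequencies are needed.
3 frequencies suffice: frequency 1 → {T8, T14, T10}; frequency 2 → {T11, T13, T2, T6, T4}; frequency 3 → {T12}. Every pair that conflicts lands in different frequencies.

3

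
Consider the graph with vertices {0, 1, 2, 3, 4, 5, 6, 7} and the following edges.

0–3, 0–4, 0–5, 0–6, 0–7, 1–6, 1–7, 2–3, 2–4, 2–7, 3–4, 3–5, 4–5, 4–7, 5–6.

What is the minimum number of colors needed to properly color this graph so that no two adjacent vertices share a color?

0, 3, 4, 5 are pairwise adjacent (a clique of size 4), so at least 4 colors are needed.
A valid assignment using 4 colors: 0=red, 1=red, 2=red, 3=green, 4=blue, 5=yellow, 6=blue, 7=green. No two adjacent vertices share a color.

4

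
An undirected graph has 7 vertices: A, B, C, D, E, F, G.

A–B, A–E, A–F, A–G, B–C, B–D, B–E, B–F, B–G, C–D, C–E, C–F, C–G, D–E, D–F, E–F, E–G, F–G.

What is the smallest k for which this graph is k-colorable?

B, C, D, E, F are mutually adjacent (a clique of size 5), so at least 5 colors are needed.
5 colors suffice: color 1 → {E}; color 2 → {F}; color 3 → {B}; color 4 → {A, C}; color 5 → {D, G}. No two adjacent vertices share a color.

5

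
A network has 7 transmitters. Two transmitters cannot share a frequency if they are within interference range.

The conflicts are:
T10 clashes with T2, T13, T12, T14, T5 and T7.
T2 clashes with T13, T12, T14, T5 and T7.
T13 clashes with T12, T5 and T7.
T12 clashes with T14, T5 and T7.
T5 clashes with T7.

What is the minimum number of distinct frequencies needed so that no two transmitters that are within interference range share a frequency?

6

T10, T2, T13, T12, T5, T7 all conflict with each other, so at least 6 frequencies are needed.
6 frequencies suffice: frequency 1 → {T10}; frequency 2 → {T2}; frequency 3 → {T12}; frequency 4 → {T14, T7}; frequency 5 → {T5}; frequency 6 → {T13}. No two conflicting transmitters share a frequency.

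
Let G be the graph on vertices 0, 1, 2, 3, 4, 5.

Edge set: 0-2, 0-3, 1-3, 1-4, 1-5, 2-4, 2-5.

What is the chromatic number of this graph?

The cycle 3-1-4-2-0-3 has odd length 5, so it cannot be 2-colored; at least 3 colors are needed.
A valid assignment using 3 colors: 0=green, 1=red, 2=red, 3=blue, 4=blue, 5=blue. No two adjacent vertices share a color.

3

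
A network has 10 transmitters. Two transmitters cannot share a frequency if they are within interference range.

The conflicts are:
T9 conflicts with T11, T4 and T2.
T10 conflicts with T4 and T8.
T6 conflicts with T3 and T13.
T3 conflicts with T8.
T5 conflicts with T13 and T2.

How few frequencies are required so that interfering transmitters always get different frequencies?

3

The cycle T8-T3-T6-T13-T5-T2-T9-T4-T10-T8 has odd length 9, so it cannot be 2-colored; at least 3 frequencies are needed.
A valid assignment using 3 frequencies: T9=1, T11=2, T10=1, T6=2, T3=1, T5=1, T4=2, T8=2, T13=3, T2=2. No two conflicting transmitters share a frequency.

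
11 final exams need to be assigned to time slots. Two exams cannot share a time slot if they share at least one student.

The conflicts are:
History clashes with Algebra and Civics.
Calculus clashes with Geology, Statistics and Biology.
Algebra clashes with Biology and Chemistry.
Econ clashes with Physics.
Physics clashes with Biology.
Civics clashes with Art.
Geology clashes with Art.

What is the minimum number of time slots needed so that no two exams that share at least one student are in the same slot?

3

The cycle Geology-Art-Civics-History-Algebra-Biology-Calculus-Geology has odd length 7, so it cannot be 2-colored; at least 3 time slots are needed.
A valid assignment using 3 time slots: History=2, Calculus=1, Algebra=1, Econ=2, Physics=1, Civics=3, Geology=2, Statistics=2, Art=1, Biology=2, Chemistry=2. No two conflicting exams share a time slot.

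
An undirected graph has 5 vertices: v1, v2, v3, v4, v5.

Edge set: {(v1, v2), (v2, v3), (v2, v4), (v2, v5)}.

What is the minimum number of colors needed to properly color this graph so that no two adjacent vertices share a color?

v2 and v3 are adjacent, so at least 2 colors are needed.
2 colors suffice: color 1 → {v2}; color 2 → {v1, v3, v4, v5}. Each edge has distinct colors on its endpoints.

2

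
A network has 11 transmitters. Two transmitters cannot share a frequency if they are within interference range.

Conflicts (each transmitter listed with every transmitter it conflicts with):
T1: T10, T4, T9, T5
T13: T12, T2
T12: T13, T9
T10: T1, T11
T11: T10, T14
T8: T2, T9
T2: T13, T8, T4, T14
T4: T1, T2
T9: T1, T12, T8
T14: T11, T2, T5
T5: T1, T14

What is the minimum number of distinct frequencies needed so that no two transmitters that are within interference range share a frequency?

3

The cycle T10-T11-T14-T5-T1-T10 has odd length 5, so it cannot be 2-colored; at least 3 frequencies are needed.
3 frequencies suffice: frequency 1 → {T1, T12, T11, T2}; frequency 2 → {T13, T10, T4, T9, T14}; frequency 3 → {T8, T5}. Every pair that conflicts lands in different frequencies.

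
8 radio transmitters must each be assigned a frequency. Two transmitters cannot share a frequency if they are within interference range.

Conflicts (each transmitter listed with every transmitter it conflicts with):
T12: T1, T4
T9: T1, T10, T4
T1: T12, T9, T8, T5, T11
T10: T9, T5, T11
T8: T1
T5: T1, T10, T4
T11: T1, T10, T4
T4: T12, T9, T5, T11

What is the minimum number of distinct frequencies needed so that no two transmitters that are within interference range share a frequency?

T10 and T11 conflict, so at least 2 frequencies are needed.
Using 2 frequencies: T12=2, T9=2, T1=1, T10=1, T8=2, T5=2, T11=2, T4=1. Every pair that conflicts lands in different frequencies.

2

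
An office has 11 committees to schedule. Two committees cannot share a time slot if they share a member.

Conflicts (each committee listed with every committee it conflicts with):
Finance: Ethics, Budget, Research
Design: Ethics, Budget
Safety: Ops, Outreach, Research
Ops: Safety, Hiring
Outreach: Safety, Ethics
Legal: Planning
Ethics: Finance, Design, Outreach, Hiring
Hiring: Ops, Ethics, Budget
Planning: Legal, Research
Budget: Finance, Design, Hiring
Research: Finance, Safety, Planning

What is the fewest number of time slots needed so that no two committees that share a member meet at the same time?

The cycle Research-Finance-Ethics-Outreach-Safety-Research has odd length 5, so it cannot be 2-colored; at least 3 time slots are needed.
3 time slots suffice: Finance=2, Design=2, Safety=2, Ops=1, Outreach=3, Legal=1, Ethics=1, Hiring=2, Planning=2, Budget=1, Research=1. Each listed conflict is separated.

3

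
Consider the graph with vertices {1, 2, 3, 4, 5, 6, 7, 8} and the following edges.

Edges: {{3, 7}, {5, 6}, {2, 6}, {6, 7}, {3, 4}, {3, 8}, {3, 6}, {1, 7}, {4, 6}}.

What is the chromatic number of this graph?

3, 6, 7 form a triangle, so at least 3 colors are needed.
3 colors suffice: 1=a, 2=b, 3=b, 4=c, 5=b, 6=a, 7=c, 8=a. Every edge joins two different colors.

3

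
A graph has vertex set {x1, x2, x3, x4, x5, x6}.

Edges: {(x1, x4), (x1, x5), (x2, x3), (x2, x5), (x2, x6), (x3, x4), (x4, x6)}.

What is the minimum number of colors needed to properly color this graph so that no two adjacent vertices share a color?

The cycle x2-x3-x4-x1-x5-x2 has odd length 5, so it cannot be 2-colored; at least 3 colors are needed.
3 colors suffice: color 1 → {x2, x4}; color 2 → {x1, x3, x6}; color 3 → {x5}. No two adjacent vertices share a color.

3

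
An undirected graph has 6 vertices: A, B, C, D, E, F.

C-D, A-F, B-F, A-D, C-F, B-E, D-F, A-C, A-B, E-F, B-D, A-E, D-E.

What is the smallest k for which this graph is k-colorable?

A, B, D, E, F form a clique, so at least 5 colors are needed.
5 colors suffice: color 1 → {F}; color 2 → {D}; color 3 → {A}; color 4 → {C, E}; color 5 → {B}. Each edge has distinct colors on its endpoints.

5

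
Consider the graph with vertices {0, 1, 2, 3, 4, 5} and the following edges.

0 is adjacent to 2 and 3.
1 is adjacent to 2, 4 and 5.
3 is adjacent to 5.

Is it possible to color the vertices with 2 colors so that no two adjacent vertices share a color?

No

The cycle 0-3-5-1-2-0 has odd length 5, so it cannot be 2-colored; at least 3 colors are needed.
So 2 colors are not enough.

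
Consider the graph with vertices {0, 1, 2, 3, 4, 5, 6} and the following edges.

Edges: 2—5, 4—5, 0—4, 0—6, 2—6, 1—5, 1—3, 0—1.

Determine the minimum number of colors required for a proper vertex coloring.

3

The cycle 6-2-5-4-0-6 has odd length 5, so it cannot be 2-colored; at least 3 colors are needed.
A valid assignment using 3 colors: 0=a, 1=b, 2=c, 3=a, 4=b, 5=a, 6=b. Every edge joins two different colors.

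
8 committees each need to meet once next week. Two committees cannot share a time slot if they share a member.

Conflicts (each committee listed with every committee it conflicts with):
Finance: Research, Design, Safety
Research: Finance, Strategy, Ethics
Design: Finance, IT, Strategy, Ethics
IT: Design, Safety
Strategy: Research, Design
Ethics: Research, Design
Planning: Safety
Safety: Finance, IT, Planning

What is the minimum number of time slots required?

Finance and Safety conflict, so at least 2 time slots are needed.
2 time slots suffice: time slot 1 → {Research, Design, Safety}; time slot 2 → {Finance, IT, Strategy, Ethics, Planning}. Each listed conflict is separated.

2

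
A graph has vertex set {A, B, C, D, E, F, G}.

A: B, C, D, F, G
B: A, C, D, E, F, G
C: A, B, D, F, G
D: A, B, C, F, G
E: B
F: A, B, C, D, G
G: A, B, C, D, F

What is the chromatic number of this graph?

A, B, C, D, F, G are mutually adjacent (a clique of size 6), so at least 6 colors are needed.
6 colors suffice: A=5, B=1, C=2, D=6, E=2, F=4, G=3. Each edge has distinct colors on its endpoints.

6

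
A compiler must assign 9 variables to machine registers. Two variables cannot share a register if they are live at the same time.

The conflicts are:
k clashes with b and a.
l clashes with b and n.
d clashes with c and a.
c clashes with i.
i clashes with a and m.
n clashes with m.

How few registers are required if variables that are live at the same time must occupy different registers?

The cycle b-l-n-m-i-a-k-b has odd length 7, so it cannot be 2-colored; at least 3 registers are needed.
3 registers suffice: register 1 → {k, d, i, n}; register 2 → {l, c, a, m}; register 3 → {b}. Every pair that conflicts lands in different registers.

3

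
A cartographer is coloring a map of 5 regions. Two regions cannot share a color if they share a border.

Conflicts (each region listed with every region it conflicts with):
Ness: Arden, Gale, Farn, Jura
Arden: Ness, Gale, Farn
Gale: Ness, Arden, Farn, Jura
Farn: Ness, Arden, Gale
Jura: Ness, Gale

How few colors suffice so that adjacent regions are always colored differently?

4

Ness, Arden, Gale, Farn pairwise conflict, so at least 4 colors are needed.
4 colors suffice: color 1 → {Gale}; color 2 → {Ness}; color 3 → {Arden, Jura}; color 4 → {Farn}. No two conflicting regions share a color.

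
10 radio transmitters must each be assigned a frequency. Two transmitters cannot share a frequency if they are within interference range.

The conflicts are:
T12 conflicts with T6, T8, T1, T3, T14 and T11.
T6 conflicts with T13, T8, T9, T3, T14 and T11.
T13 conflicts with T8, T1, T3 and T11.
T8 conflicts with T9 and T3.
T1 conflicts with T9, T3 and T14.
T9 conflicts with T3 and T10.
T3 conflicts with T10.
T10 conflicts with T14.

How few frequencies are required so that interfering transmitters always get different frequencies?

T6, T13, T8, T3 pairwise conflict, so at least 4 frequencies are needed.
Using 4 frequencies: T12=3, T6=1, T13=3, T8=4, T1=1, T9=3, T3=2, T10=1, T14=2, T11=2. Every pair that conflicts lands in different frequencies.

4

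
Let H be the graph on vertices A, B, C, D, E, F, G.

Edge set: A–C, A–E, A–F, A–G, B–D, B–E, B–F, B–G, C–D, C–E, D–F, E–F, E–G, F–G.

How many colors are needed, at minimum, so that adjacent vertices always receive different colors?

4

B, E, F, G form a clique, so at least 4 colors are needed.
4 colors suffice: color 1 → {C, F}; color 2 → {D, E}; color 3 → {A, B}; color 4 → {G}. No two adjacent vertices share a color.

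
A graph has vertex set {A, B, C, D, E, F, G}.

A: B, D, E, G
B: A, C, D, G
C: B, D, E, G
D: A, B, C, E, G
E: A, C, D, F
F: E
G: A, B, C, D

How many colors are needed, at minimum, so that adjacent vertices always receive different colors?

A, B, D, G are mutually adjacent (a clique of size 4), so at least 4 colors are needed.
4 colors suffice: color 1 → {D, F}; color 2 → {A, C}; color 3 → {E, G}; color 4 → {B}. No two adjacent vertices share a color.

4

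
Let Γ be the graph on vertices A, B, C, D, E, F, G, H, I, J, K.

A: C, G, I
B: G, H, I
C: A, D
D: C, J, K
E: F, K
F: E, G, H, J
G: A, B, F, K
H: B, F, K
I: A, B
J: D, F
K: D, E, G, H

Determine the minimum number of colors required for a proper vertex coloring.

The cycle G-F-J-D-K-G has odd length 5, so it cannot be 2-colored; at least 3 colors are needed.
One proper 3-coloring: A=1, B=1, C=3, D=2, E=2, F=1, G=2, H=2, I=2, J=3, K=1. No two adjacent vertices share a color.

3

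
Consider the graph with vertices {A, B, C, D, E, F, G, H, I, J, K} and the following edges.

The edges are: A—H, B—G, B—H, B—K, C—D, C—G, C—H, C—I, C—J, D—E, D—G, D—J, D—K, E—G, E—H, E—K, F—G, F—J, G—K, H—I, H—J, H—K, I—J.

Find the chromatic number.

4

C, H, I, J are pairwise adjacent (a clique of size 4), so at least 4 colors are needed.
One proper 4-coloring: A=blue, B=green, C=blue, D=green, E=yellow, F=blue, G=red, H=red, I=green, J=yellow, K=blue. Each edge has distinct colors on its endpoints.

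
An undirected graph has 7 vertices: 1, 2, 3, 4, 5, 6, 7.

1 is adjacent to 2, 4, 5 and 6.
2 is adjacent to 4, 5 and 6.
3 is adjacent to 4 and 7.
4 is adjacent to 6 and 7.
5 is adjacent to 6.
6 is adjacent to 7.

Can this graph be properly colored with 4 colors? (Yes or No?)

Yes

The chromatic number is 4. 1, 2, 5, 6 form a clique, so at least 4 colors are needed.
4 colors suffice: color a → {4, 5}; color b → {3, 6}; color c → {1, 7}; color d → {2}.
That is already a proper 4-coloring.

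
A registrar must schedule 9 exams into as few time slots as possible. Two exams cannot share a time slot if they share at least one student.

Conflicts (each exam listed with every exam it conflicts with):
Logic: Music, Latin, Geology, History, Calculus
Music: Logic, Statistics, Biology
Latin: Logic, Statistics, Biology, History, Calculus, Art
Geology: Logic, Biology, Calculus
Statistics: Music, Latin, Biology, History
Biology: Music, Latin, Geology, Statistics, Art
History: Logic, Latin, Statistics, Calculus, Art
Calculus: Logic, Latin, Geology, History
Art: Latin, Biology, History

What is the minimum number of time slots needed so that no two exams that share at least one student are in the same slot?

Logic, Latin, History, Calculus are mutually in conflict, so at least 4 time slots are needed.
4 time slots suffice: Logic=2, Music=1, Latin=1, Geology=1, Statistics=4, Biology=2, History=3, Calculus=4, Art=4. Each listed conflict is separated.

4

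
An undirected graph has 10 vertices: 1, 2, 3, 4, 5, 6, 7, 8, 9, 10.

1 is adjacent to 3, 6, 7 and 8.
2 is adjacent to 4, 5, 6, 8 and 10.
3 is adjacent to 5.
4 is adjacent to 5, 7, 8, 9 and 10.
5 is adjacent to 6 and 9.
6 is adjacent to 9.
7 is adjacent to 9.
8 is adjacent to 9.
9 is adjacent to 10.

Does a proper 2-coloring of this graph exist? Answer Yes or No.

2, 5, 6 form a triangle, so at least 3 colors are needed.
So 2 colors are not enough.

No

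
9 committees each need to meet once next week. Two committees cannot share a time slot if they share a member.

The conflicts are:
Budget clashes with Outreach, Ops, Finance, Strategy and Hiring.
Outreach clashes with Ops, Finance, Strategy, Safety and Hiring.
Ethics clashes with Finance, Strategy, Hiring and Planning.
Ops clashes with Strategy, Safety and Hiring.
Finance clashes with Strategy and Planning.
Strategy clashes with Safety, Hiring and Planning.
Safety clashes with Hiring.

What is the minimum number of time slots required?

5

Budget, Outreach, Ops, Strategy, Hiring pairwise conflict, so at least 5 time slots are needed.
5 time slots suffice: Budget=4, Outreach=3, Ethics=3, Ops=5, Finance=2, Strategy=1, Safety=4, Hiring=2, Planning=4. No two conflicting committees share a time slot.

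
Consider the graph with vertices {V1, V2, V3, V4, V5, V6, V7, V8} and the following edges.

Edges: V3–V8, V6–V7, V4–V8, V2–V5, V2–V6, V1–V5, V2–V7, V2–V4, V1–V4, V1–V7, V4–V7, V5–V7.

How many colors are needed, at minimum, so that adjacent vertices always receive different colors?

V2, V6, V7 form a triangle, so at least 3 colors are needed.
One proper 3-coloring: V1=2, V2=2, V3=2, V4=3, V5=3, V6=3, V7=1, V8=1. No two adjacent vertices share a color.

3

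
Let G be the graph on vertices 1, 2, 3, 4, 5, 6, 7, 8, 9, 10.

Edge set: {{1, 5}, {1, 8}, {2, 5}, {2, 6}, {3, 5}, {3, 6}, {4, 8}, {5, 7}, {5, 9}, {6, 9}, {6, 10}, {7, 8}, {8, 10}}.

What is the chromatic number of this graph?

3 and 6 are adjacent, so at least 2 colors are needed.
One proper 2-coloring: 1=b, 2=b, 3=b, 4=b, 5=a, 6=a, 7=b, 8=a, 9=b, 10=b. Each edge has distinct colors on its endpoints.

2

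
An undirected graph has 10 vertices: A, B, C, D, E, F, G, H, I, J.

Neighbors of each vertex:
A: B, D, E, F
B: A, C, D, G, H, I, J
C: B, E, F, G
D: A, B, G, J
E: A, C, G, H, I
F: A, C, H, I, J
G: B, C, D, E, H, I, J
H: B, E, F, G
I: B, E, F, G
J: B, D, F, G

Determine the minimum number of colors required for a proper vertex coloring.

4

B, D, G, J form a clique, so at least 4 colors are needed.
4 colors suffice: color 1 → {F, G}; color 2 → {B, E}; color 3 → {A, C, H, I, J}; color 4 → {D}. Each edge has distinct colors on its endpoints.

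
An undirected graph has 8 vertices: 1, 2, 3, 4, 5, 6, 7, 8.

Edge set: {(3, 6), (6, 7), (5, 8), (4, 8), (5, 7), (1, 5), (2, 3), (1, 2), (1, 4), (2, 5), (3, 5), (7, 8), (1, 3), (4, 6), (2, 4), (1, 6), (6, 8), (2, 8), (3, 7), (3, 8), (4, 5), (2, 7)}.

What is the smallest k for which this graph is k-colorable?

5

2, 3, 5, 7, 8 form a clique, so at least 5 colors are needed.
5 colors suffice: 1=d, 2=a, 3=b, 4=b, 5=c, 6=a, 7=e, 8=d. No two adjacent vertices share a color.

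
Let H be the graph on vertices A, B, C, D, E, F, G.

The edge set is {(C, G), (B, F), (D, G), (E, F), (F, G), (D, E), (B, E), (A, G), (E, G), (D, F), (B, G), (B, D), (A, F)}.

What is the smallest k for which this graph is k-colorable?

B, D, E, F, G form a clique, so at least 5 colors are needed.
A valid assignment using 5 colors: A=3, B=4, C=2, D=3, E=5, F=2, G=1. Each edge has distinct colors on its endpoints.

5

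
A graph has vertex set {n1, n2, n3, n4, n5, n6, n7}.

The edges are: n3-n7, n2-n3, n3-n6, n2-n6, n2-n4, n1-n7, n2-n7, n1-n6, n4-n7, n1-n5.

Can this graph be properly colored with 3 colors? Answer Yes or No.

Yes

The chromatic number is 3. n2, n3, n6 form a triangle, so at least 3 colors are needed.
3 colors suffice: n1=1, n2=1, n3=3, n4=3, n5=2, n6=2, n7=2.
That is already a proper 3-coloring.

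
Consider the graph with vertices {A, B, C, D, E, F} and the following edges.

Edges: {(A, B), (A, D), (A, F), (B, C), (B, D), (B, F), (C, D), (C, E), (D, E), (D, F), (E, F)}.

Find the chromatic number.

4

A, B, D, F are pairwise adjacent (a clique of size 4), so at least 4 colors are needed.
4 colors suffice: color red → {D}; color blue → {B, E}; color green → {C, F}; color yellow → {A}. Every edge joins two different colors.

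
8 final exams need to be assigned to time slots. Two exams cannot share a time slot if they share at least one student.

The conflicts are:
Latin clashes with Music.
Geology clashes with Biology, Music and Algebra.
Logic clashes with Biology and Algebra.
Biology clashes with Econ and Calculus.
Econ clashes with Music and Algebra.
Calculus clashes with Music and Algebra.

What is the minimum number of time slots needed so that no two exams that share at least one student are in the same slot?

Biology and Calculus conflict, so at least 2 time slots are needed.
2 time slots suffice: Latin=2, Geology=2, Logic=2, Biology=1, Econ=2, Calculus=2, Music=1, Algebra=1. No two conflicting exams share a time slot.

2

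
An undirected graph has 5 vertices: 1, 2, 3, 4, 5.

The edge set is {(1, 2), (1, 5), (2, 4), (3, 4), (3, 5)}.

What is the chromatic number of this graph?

3

The cycle 5-1-2-4-3-5 has odd length 5, so it cannot be 2-colored; at least 3 colors are needed.
3 colors suffice: 1=b, 2=a, 3=a, 4=b, 5=c. No two adjacent vertices share a color.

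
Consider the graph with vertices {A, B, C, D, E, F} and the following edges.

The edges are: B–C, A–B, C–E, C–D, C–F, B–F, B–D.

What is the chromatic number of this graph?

3

B, C, F are pairwise adjacent, so at least 3 colors are needed.
3 colors suffice: A=1, B=2, C=1, D=3, E=2, F=3. Each edge has distinct colors on its endpoints.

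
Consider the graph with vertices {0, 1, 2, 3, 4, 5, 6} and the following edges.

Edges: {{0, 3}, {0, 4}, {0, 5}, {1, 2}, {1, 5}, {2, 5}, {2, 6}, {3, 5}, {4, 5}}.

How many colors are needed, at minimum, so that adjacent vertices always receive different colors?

3

0, 4, 5 are pairwise adjacent, so at least 3 colors are needed.
3 colors suffice: color a → {5, 6}; color b → {0, 2}; color c → {1, 3, 4}. Each edge has distinct colors on its endpoints.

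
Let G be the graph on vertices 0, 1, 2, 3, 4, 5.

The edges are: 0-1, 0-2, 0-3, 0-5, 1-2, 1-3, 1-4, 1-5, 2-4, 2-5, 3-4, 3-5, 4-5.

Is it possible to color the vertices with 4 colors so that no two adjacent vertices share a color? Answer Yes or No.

Yes

The chromatic number is 4. 1, 2, 4, 5 are mutually adjacent (a clique of size 4), so at least 4 colors are needed.
4 colors suffice: color red → {1}; color blue → {5}; color green → {0, 4}; color yellow → {2, 3}.
That is already a proper 4-coloring.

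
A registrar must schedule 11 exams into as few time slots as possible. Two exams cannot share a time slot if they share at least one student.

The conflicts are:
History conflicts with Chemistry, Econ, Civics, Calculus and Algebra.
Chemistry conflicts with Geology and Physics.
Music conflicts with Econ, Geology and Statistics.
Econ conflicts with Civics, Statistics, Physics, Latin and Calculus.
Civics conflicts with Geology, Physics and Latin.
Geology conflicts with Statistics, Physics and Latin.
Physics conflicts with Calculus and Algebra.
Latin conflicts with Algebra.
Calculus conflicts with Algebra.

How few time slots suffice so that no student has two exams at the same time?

Physics, Calculus, Algebra pairwise conflict, so at least 3 time slots are needed.
3 time slots suffice: time slot 1 → {Econ, Geology, Algebra}; time slot 2 → {History, Statistics, Physics, Latin}; time slot 3 → {Chemistry, Music, Civics, Calculus}. Each listed conflict is separated.

3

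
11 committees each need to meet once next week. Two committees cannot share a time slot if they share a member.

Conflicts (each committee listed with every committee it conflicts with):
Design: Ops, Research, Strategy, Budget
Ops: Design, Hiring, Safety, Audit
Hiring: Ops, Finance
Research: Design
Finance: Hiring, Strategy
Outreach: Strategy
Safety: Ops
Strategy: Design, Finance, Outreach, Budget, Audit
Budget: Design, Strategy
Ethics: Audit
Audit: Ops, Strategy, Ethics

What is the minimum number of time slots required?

Design, Strategy, Budget are mutually in conflict, so at least 3 time slots are needed.
3 time slots suffice: Design=2, Ops=1, Hiring=3, Research=1, Finance=2, Outreach=2, Safety=2, Strategy=1, Budget=3, Ethics=1, Audit=2. Each listed conflict is separated.

3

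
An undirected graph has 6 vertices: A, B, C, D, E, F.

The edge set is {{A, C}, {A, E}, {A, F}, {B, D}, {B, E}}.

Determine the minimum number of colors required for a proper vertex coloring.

B and D are adjacent, so at least 2 colors are needed.
2 colors suffice: color red → {A, B}; color blue → {C, D, E, F}. No two adjacent vertices share a color.

2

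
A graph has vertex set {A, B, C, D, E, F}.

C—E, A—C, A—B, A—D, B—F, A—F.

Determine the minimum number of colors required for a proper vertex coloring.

3

A, B, F are mutually adjacent, so at least 3 colors are needed.
3 colors suffice: color red → {A, E}; color blue → {C, D, F}; color green → {B}. Every edge joins two different colors.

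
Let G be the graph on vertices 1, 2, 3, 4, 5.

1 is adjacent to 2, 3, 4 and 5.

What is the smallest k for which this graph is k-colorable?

2

1 and 2 are adjacent, so at least 2 colors are needed.
2 colors suffice: color a → {1}; color b → {2, 3, 4, 5}. No two adjacent vertices share a color.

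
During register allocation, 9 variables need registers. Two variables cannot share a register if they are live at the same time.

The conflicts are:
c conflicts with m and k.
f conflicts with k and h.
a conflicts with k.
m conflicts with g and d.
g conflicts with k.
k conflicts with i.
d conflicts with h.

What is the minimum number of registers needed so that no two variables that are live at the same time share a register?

2

g and k conflict, so at least 2 registers are needed.
2 registers suffice: register 1 → {m, k, h}; register 2 → {c, f, a, g, d, i}. Each listed conflict is separated.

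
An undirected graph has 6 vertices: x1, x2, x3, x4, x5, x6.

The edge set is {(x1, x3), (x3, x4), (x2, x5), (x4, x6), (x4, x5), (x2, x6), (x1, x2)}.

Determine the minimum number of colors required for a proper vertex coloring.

The cycle x6-x4-x3-x1-x2-x6 has odd length 5, so it cannot be 2-colored; at least 3 colors are needed.
A valid assignment using 3 colors: x1=3, x2=1, x3=2, x4=1, x5=2, x6=2. Each edge has distinct colors on its endpoints.

3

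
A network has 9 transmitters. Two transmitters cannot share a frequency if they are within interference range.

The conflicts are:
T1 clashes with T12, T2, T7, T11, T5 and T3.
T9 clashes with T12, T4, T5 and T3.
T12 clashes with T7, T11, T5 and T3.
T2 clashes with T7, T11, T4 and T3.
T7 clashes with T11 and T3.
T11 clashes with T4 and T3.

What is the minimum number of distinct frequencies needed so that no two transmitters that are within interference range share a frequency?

5

T1, T2, T7, T11, T3 are mutually in conflict, so at least 5 frequencies are needed.
5 frequencies suffice: frequency 1 → {T12, T2}; frequency 2 → {T9, T11}; frequency 3 → {T4, T5, T3}; frequency 4 → {T1}; frequency 5 → {T7}. Each listed conflict is separated.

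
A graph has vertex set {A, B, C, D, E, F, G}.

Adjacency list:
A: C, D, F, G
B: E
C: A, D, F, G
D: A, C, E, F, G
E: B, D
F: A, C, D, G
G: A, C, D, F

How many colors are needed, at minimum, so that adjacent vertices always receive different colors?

5

A, C, D, F, G are pairwise adjacent (a clique of size 5), so at least 5 colors are needed.
5 colors suffice: color 1 → {B, D}; color 2 → {E, G}; color 3 → {F}; color 4 → {C}; color 5 → {A}. Every edge joins two different colors.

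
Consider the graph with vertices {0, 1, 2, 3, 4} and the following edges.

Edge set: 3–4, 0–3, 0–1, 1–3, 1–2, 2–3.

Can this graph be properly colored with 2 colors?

1, 2, 3 form a triangle, so at least 3 colors are needed.
So 2 colors are not enough.

No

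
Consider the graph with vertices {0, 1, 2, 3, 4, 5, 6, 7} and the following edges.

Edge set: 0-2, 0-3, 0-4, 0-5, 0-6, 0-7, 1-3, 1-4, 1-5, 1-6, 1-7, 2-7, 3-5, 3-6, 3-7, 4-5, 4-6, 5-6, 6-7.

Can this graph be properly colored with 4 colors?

The chromatic number is 4. 0, 3, 6, 7 are pairwise adjacent (a clique of size 4), so at least 4 colors are needed.
4 colors suffice: color a → {0, 1}; color b → {2, 6}; color c → {5, 7}; color d → {3, 4}.
That is already a proper 4-coloring.

Yes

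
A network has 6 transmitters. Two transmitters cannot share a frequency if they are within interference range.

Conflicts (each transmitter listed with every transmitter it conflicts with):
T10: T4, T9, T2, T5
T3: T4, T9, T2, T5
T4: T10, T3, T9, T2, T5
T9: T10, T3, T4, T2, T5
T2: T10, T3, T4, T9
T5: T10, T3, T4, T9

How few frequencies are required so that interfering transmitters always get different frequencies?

T3, T4, T9, T2 pairwise conflict, so at least 4 frequencies are needed.
Using 4 frequencies: T10=4, T3=4, T4=2, T9=1, T2=3, T5=3. Every pair that conflicts lands in different frequencies.

4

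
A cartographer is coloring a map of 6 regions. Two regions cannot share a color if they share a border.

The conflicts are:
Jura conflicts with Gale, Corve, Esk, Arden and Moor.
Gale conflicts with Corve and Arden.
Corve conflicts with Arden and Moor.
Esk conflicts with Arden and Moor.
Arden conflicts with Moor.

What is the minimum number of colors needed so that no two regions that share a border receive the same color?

Jura, Corve, Arden, Moor are mutually in conflict, so at least 4 colors are needed.
One proper 4-coloring: Jura=2, Gale=4, Corve=3, Esk=3, Arden=1, Moor=4. Each listed conflict is separated.

4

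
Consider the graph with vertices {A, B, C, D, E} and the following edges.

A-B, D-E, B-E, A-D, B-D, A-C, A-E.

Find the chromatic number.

A, B, D, E are mutually adjacent (a clique of size 4), so at least 4 colors are needed.
4 colors suffice: color 1 → {A}; color 2 → {C, E}; color 3 → {B}; color 4 → {D}. Every edge joins two different colors.

4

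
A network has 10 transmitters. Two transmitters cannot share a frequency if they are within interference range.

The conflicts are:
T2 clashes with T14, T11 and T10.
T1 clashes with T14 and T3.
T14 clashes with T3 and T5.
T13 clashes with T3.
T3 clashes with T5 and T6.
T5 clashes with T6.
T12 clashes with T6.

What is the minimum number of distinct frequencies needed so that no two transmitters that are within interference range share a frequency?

3

T3, T5, T6 are mutually in conflict, so at least 3 frequencies are needed.
3 frequencies suffice: T2=1, T1=3, T14=2, T11=2, T10=2, T13=2, T3=1, T5=3, T12=1, T6=2. Every pair that conflicts lands in different frequencies.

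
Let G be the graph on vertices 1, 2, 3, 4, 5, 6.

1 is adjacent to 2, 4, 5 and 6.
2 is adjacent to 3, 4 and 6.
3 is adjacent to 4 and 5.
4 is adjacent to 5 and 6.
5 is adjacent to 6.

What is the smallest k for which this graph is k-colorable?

4

1, 2, 4, 6 form a clique, so at least 4 colors are needed.
One proper 4-coloring: 1=blue, 2=yellow, 3=blue, 4=red, 5=yellow, 6=green. Each edge has distinct colors on its endpoints.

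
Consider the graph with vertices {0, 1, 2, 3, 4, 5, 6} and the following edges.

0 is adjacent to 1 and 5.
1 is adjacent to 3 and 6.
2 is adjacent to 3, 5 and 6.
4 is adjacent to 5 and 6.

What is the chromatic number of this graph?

The cycle 0-5-2-6-1-0 has odd length 5, so it cannot be 2-colored; at least 3 colors are needed.
One proper 3-coloring: 0=green, 1=red, 2=red, 3=blue, 4=red, 5=blue, 6=blue. Every edge joins two different colors.

3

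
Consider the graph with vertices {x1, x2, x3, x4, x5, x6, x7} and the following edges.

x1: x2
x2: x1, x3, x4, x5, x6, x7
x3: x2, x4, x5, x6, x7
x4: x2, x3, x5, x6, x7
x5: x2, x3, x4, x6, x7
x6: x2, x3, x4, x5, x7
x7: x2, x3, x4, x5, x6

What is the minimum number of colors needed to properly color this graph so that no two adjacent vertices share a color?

x2, x3, x4, x5, x6, x7 form a clique, so at least 6 colors are needed.
A valid assignment using 6 colors: x1=2, x2=1, x3=3, x4=4, x5=6, x6=5, x7=2. Each edge has distinct colors on its endpoints.

6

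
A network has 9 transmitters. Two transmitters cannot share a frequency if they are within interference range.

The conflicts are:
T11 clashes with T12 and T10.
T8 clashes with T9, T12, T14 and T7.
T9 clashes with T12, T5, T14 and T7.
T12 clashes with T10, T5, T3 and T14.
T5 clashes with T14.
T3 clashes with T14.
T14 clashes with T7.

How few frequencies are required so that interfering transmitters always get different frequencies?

T8, T9, T14, T7 are mutually in conflict, so at least 4 frequencies are needed.
4 frequencies suffice: frequency 1 → {T12, T7}; frequency 2 → {T11, T14}; frequency 3 → {T9, T10, T3}; frequency 4 → {T8, T5}. Each listed conflict is separated.

4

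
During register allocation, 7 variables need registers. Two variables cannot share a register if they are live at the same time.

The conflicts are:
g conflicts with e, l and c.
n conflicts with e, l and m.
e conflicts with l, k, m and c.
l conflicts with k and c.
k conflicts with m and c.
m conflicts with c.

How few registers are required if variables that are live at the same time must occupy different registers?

4

e, l, k, c are mutually in conflict, so at least 4 registers are needed.
Using 4 registers: g=4, n=3, e=1, l=2, k=4, m=2, c=3. No two conflicting variables share a register.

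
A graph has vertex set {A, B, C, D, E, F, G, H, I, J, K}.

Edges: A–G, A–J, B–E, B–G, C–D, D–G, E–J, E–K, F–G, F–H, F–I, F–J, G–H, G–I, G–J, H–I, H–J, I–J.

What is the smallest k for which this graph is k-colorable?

F, G, H, I, J form a clique, so at least 5 colors are needed.
5 colors suffice: color 1 → {C, E, G}; color 2 → {B, D, J, K}; color 3 → {A, F}; color 4 → {I}; color 5 → {H}. No two adjacent vertices share a color.

5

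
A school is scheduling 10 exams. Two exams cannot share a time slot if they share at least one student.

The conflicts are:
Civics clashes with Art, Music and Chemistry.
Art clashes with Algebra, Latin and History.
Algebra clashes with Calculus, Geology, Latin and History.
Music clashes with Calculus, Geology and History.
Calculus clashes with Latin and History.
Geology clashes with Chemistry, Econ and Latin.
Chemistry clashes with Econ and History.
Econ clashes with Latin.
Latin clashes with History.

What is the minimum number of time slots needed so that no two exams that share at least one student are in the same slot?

Algebra, Calculus, Latin, History pairwise conflict, so at least 4 time slots are needed.
4 time slots suffice: time slot 1 → {Music, Chemistry, Latin}; time slot 2 → {Civics, Geology, History}; time slot 3 → {Algebra, Econ}; time slot 4 → {Art, Calculus}. Each listed conflict is separated.

4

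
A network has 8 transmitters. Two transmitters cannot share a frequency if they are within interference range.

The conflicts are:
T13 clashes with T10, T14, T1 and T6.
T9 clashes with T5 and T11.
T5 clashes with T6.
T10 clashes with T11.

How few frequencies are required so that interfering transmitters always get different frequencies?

2

T13 and T10 conflict, so at least 2 frequencies are needed.
2 frequencies suffice: T13=1, T9=2, T5=1, T10=2, T14=2, T1=2, T6=2, T11=1. Every pair that conflicts lands in different frequencies.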